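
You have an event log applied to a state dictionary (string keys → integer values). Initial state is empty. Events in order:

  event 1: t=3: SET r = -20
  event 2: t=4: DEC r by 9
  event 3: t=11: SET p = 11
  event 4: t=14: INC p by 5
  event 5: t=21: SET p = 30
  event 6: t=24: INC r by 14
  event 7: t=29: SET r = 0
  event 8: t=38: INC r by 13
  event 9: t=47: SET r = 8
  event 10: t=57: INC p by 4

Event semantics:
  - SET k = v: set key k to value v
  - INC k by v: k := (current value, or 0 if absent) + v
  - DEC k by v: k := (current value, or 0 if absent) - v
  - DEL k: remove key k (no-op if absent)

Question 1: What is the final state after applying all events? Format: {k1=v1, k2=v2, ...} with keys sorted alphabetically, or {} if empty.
Answer: {p=34, r=8}

Derivation:
  after event 1 (t=3: SET r = -20): {r=-20}
  after event 2 (t=4: DEC r by 9): {r=-29}
  after event 3 (t=11: SET p = 11): {p=11, r=-29}
  after event 4 (t=14: INC p by 5): {p=16, r=-29}
  after event 5 (t=21: SET p = 30): {p=30, r=-29}
  after event 6 (t=24: INC r by 14): {p=30, r=-15}
  after event 7 (t=29: SET r = 0): {p=30, r=0}
  after event 8 (t=38: INC r by 13): {p=30, r=13}
  after event 9 (t=47: SET r = 8): {p=30, r=8}
  after event 10 (t=57: INC p by 4): {p=34, r=8}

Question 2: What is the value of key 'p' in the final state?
Answer: 34

Derivation:
Track key 'p' through all 10 events:
  event 1 (t=3: SET r = -20): p unchanged
  event 2 (t=4: DEC r by 9): p unchanged
  event 3 (t=11: SET p = 11): p (absent) -> 11
  event 4 (t=14: INC p by 5): p 11 -> 16
  event 5 (t=21: SET p = 30): p 16 -> 30
  event 6 (t=24: INC r by 14): p unchanged
  event 7 (t=29: SET r = 0): p unchanged
  event 8 (t=38: INC r by 13): p unchanged
  event 9 (t=47: SET r = 8): p unchanged
  event 10 (t=57: INC p by 4): p 30 -> 34
Final: p = 34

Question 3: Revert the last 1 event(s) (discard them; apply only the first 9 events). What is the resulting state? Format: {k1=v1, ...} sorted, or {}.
Keep first 9 events (discard last 1):
  after event 1 (t=3: SET r = -20): {r=-20}
  after event 2 (t=4: DEC r by 9): {r=-29}
  after event 3 (t=11: SET p = 11): {p=11, r=-29}
  after event 4 (t=14: INC p by 5): {p=16, r=-29}
  after event 5 (t=21: SET p = 30): {p=30, r=-29}
  after event 6 (t=24: INC r by 14): {p=30, r=-15}
  after event 7 (t=29: SET r = 0): {p=30, r=0}
  after event 8 (t=38: INC r by 13): {p=30, r=13}
  after event 9 (t=47: SET r = 8): {p=30, r=8}

Answer: {p=30, r=8}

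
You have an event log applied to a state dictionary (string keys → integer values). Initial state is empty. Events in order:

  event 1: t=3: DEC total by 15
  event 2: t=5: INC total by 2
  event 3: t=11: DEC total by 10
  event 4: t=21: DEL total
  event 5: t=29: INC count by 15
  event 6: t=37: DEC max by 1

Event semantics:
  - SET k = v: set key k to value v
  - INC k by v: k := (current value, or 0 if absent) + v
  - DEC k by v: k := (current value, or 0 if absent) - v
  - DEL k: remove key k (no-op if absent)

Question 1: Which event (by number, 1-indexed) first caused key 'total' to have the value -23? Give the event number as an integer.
Answer: 3

Derivation:
Looking for first event where total becomes -23:
  event 1: total = -15
  event 2: total = -13
  event 3: total -13 -> -23  <-- first match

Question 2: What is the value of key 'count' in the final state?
Track key 'count' through all 6 events:
  event 1 (t=3: DEC total by 15): count unchanged
  event 2 (t=5: INC total by 2): count unchanged
  event 3 (t=11: DEC total by 10): count unchanged
  event 4 (t=21: DEL total): count unchanged
  event 5 (t=29: INC count by 15): count (absent) -> 15
  event 6 (t=37: DEC max by 1): count unchanged
Final: count = 15

Answer: 15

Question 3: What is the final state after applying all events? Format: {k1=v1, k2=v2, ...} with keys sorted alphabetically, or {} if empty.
Answer: {count=15, max=-1}

Derivation:
  after event 1 (t=3: DEC total by 15): {total=-15}
  after event 2 (t=5: INC total by 2): {total=-13}
  after event 3 (t=11: DEC total by 10): {total=-23}
  after event 4 (t=21: DEL total): {}
  after event 5 (t=29: INC count by 15): {count=15}
  after event 6 (t=37: DEC max by 1): {count=15, max=-1}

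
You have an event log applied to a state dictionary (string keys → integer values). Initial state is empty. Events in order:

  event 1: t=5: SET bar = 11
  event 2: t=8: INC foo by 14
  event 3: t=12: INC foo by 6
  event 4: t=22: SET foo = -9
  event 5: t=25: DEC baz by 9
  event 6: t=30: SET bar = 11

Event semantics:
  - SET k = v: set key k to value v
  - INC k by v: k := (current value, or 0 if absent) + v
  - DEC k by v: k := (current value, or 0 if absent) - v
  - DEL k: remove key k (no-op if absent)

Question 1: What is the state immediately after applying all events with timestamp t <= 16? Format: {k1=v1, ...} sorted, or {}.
Apply events with t <= 16 (3 events):
  after event 1 (t=5: SET bar = 11): {bar=11}
  after event 2 (t=8: INC foo by 14): {bar=11, foo=14}
  after event 3 (t=12: INC foo by 6): {bar=11, foo=20}

Answer: {bar=11, foo=20}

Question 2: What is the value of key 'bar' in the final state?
Track key 'bar' through all 6 events:
  event 1 (t=5: SET bar = 11): bar (absent) -> 11
  event 2 (t=8: INC foo by 14): bar unchanged
  event 3 (t=12: INC foo by 6): bar unchanged
  event 4 (t=22: SET foo = -9): bar unchanged
  event 5 (t=25: DEC baz by 9): bar unchanged
  event 6 (t=30: SET bar = 11): bar 11 -> 11
Final: bar = 11

Answer: 11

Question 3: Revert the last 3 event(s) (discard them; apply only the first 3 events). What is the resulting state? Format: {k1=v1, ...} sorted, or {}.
Keep first 3 events (discard last 3):
  after event 1 (t=5: SET bar = 11): {bar=11}
  after event 2 (t=8: INC foo by 14): {bar=11, foo=14}
  after event 3 (t=12: INC foo by 6): {bar=11, foo=20}

Answer: {bar=11, foo=20}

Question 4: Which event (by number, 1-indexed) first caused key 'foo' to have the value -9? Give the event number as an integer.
Looking for first event where foo becomes -9:
  event 2: foo = 14
  event 3: foo = 20
  event 4: foo 20 -> -9  <-- first match

Answer: 4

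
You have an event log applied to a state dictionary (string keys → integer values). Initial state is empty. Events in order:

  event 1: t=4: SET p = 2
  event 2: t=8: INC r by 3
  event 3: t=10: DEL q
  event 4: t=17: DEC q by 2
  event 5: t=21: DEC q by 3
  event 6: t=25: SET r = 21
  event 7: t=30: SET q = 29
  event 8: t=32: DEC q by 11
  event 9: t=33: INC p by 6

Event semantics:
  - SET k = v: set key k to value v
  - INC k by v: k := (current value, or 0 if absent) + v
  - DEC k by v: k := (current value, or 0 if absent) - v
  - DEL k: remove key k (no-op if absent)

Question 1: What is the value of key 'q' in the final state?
Track key 'q' through all 9 events:
  event 1 (t=4: SET p = 2): q unchanged
  event 2 (t=8: INC r by 3): q unchanged
  event 3 (t=10: DEL q): q (absent) -> (absent)
  event 4 (t=17: DEC q by 2): q (absent) -> -2
  event 5 (t=21: DEC q by 3): q -2 -> -5
  event 6 (t=25: SET r = 21): q unchanged
  event 7 (t=30: SET q = 29): q -5 -> 29
  event 8 (t=32: DEC q by 11): q 29 -> 18
  event 9 (t=33: INC p by 6): q unchanged
Final: q = 18

Answer: 18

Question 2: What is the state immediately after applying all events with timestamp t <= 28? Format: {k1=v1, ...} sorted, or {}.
Apply events with t <= 28 (6 events):
  after event 1 (t=4: SET p = 2): {p=2}
  after event 2 (t=8: INC r by 3): {p=2, r=3}
  after event 3 (t=10: DEL q): {p=2, r=3}
  after event 4 (t=17: DEC q by 2): {p=2, q=-2, r=3}
  after event 5 (t=21: DEC q by 3): {p=2, q=-5, r=3}
  after event 6 (t=25: SET r = 21): {p=2, q=-5, r=21}

Answer: {p=2, q=-5, r=21}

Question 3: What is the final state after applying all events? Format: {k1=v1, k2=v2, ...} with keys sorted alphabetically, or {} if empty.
Answer: {p=8, q=18, r=21}

Derivation:
  after event 1 (t=4: SET p = 2): {p=2}
  after event 2 (t=8: INC r by 3): {p=2, r=3}
  after event 3 (t=10: DEL q): {p=2, r=3}
  after event 4 (t=17: DEC q by 2): {p=2, q=-2, r=3}
  after event 5 (t=21: DEC q by 3): {p=2, q=-5, r=3}
  after event 6 (t=25: SET r = 21): {p=2, q=-5, r=21}
  after event 7 (t=30: SET q = 29): {p=2, q=29, r=21}
  after event 8 (t=32: DEC q by 11): {p=2, q=18, r=21}
  after event 9 (t=33: INC p by 6): {p=8, q=18, r=21}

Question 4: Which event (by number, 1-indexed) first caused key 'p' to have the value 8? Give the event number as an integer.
Answer: 9

Derivation:
Looking for first event where p becomes 8:
  event 1: p = 2
  event 2: p = 2
  event 3: p = 2
  event 4: p = 2
  event 5: p = 2
  event 6: p = 2
  event 7: p = 2
  event 8: p = 2
  event 9: p 2 -> 8  <-- first match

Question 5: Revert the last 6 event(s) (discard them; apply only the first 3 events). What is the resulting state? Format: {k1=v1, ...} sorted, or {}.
Keep first 3 events (discard last 6):
  after event 1 (t=4: SET p = 2): {p=2}
  after event 2 (t=8: INC r by 3): {p=2, r=3}
  after event 3 (t=10: DEL q): {p=2, r=3}

Answer: {p=2, r=3}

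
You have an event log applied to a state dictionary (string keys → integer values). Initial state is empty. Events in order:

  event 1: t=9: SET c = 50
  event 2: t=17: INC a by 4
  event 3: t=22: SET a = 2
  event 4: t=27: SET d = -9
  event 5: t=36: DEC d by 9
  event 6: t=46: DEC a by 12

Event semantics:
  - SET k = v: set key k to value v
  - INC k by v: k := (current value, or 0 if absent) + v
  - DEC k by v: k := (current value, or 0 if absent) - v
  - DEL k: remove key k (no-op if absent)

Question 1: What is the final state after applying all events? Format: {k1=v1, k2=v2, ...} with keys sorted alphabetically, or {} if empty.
Answer: {a=-10, c=50, d=-18}

Derivation:
  after event 1 (t=9: SET c = 50): {c=50}
  after event 2 (t=17: INC a by 4): {a=4, c=50}
  after event 3 (t=22: SET a = 2): {a=2, c=50}
  after event 4 (t=27: SET d = -9): {a=2, c=50, d=-9}
  after event 5 (t=36: DEC d by 9): {a=2, c=50, d=-18}
  after event 6 (t=46: DEC a by 12): {a=-10, c=50, d=-18}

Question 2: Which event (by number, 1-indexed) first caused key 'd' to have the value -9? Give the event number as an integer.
Answer: 4

Derivation:
Looking for first event where d becomes -9:
  event 4: d (absent) -> -9  <-- first match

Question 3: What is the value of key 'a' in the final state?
Answer: -10

Derivation:
Track key 'a' through all 6 events:
  event 1 (t=9: SET c = 50): a unchanged
  event 2 (t=17: INC a by 4): a (absent) -> 4
  event 3 (t=22: SET a = 2): a 4 -> 2
  event 4 (t=27: SET d = -9): a unchanged
  event 5 (t=36: DEC d by 9): a unchanged
  event 6 (t=46: DEC a by 12): a 2 -> -10
Final: a = -10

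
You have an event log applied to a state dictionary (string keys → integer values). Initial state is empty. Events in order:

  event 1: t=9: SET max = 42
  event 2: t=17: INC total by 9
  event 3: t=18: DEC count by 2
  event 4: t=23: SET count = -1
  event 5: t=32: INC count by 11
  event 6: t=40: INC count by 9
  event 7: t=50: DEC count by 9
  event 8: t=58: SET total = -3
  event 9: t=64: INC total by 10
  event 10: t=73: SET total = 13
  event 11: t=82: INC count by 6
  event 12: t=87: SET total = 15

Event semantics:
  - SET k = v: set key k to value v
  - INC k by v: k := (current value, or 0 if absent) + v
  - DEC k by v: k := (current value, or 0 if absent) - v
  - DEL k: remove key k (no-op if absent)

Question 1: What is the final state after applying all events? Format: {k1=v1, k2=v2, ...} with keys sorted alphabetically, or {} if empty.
Answer: {count=16, max=42, total=15}

Derivation:
  after event 1 (t=9: SET max = 42): {max=42}
  after event 2 (t=17: INC total by 9): {max=42, total=9}
  after event 3 (t=18: DEC count by 2): {count=-2, max=42, total=9}
  after event 4 (t=23: SET count = -1): {count=-1, max=42, total=9}
  after event 5 (t=32: INC count by 11): {count=10, max=42, total=9}
  after event 6 (t=40: INC count by 9): {count=19, max=42, total=9}
  after event 7 (t=50: DEC count by 9): {count=10, max=42, total=9}
  after event 8 (t=58: SET total = -3): {count=10, max=42, total=-3}
  after event 9 (t=64: INC total by 10): {count=10, max=42, total=7}
  after event 10 (t=73: SET total = 13): {count=10, max=42, total=13}
  after event 11 (t=82: INC count by 6): {count=16, max=42, total=13}
  after event 12 (t=87: SET total = 15): {count=16, max=42, total=15}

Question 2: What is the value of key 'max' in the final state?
Track key 'max' through all 12 events:
  event 1 (t=9: SET max = 42): max (absent) -> 42
  event 2 (t=17: INC total by 9): max unchanged
  event 3 (t=18: DEC count by 2): max unchanged
  event 4 (t=23: SET count = -1): max unchanged
  event 5 (t=32: INC count by 11): max unchanged
  event 6 (t=40: INC count by 9): max unchanged
  event 7 (t=50: DEC count by 9): max unchanged
  event 8 (t=58: SET total = -3): max unchanged
  event 9 (t=64: INC total by 10): max unchanged
  event 10 (t=73: SET total = 13): max unchanged
  event 11 (t=82: INC count by 6): max unchanged
  event 12 (t=87: SET total = 15): max unchanged
Final: max = 42

Answer: 42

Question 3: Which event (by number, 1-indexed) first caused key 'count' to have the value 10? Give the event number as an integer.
Looking for first event where count becomes 10:
  event 3: count = -2
  event 4: count = -1
  event 5: count -1 -> 10  <-- first match

Answer: 5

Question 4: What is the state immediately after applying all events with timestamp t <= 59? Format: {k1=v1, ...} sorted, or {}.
Answer: {count=10, max=42, total=-3}

Derivation:
Apply events with t <= 59 (8 events):
  after event 1 (t=9: SET max = 42): {max=42}
  after event 2 (t=17: INC total by 9): {max=42, total=9}
  after event 3 (t=18: DEC count by 2): {count=-2, max=42, total=9}
  after event 4 (t=23: SET count = -1): {count=-1, max=42, total=9}
  after event 5 (t=32: INC count by 11): {count=10, max=42, total=9}
  after event 6 (t=40: INC count by 9): {count=19, max=42, total=9}
  after event 7 (t=50: DEC count by 9): {count=10, max=42, total=9}
  after event 8 (t=58: SET total = -3): {count=10, max=42, total=-3}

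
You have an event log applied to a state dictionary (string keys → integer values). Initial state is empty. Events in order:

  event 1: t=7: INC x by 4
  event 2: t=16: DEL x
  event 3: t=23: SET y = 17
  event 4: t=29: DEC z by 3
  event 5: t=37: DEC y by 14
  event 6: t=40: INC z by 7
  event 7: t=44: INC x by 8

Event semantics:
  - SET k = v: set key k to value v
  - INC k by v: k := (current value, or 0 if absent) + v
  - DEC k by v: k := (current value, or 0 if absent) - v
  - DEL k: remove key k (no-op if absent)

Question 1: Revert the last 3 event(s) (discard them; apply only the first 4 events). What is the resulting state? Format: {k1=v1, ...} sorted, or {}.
Keep first 4 events (discard last 3):
  after event 1 (t=7: INC x by 4): {x=4}
  after event 2 (t=16: DEL x): {}
  after event 3 (t=23: SET y = 17): {y=17}
  after event 4 (t=29: DEC z by 3): {y=17, z=-3}

Answer: {y=17, z=-3}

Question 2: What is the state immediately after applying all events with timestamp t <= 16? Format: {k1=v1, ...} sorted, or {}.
Apply events with t <= 16 (2 events):
  after event 1 (t=7: INC x by 4): {x=4}
  after event 2 (t=16: DEL x): {}

Answer: {}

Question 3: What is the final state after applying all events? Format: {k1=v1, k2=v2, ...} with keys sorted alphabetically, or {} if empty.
Answer: {x=8, y=3, z=4}

Derivation:
  after event 1 (t=7: INC x by 4): {x=4}
  after event 2 (t=16: DEL x): {}
  after event 3 (t=23: SET y = 17): {y=17}
  after event 4 (t=29: DEC z by 3): {y=17, z=-3}
  after event 5 (t=37: DEC y by 14): {y=3, z=-3}
  after event 6 (t=40: INC z by 7): {y=3, z=4}
  after event 7 (t=44: INC x by 8): {x=8, y=3, z=4}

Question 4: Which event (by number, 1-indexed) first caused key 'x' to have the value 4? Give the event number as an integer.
Answer: 1

Derivation:
Looking for first event where x becomes 4:
  event 1: x (absent) -> 4  <-- first match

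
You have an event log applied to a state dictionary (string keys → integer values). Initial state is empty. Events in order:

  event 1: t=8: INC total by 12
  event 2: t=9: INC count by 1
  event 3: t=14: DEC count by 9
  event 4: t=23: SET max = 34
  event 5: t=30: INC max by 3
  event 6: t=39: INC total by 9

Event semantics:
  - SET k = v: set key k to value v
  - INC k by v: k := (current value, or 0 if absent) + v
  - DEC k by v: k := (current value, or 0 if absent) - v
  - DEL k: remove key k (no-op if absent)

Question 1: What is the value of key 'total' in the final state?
Answer: 21

Derivation:
Track key 'total' through all 6 events:
  event 1 (t=8: INC total by 12): total (absent) -> 12
  event 2 (t=9: INC count by 1): total unchanged
  event 3 (t=14: DEC count by 9): total unchanged
  event 4 (t=23: SET max = 34): total unchanged
  event 5 (t=30: INC max by 3): total unchanged
  event 6 (t=39: INC total by 9): total 12 -> 21
Final: total = 21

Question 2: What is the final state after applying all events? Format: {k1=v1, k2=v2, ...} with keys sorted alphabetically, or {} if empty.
Answer: {count=-8, max=37, total=21}

Derivation:
  after event 1 (t=8: INC total by 12): {total=12}
  after event 2 (t=9: INC count by 1): {count=1, total=12}
  after event 3 (t=14: DEC count by 9): {count=-8, total=12}
  after event 4 (t=23: SET max = 34): {count=-8, max=34, total=12}
  after event 5 (t=30: INC max by 3): {count=-8, max=37, total=12}
  after event 6 (t=39: INC total by 9): {count=-8, max=37, total=21}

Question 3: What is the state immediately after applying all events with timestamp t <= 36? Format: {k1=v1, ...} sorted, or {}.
Apply events with t <= 36 (5 events):
  after event 1 (t=8: INC total by 12): {total=12}
  after event 2 (t=9: INC count by 1): {count=1, total=12}
  after event 3 (t=14: DEC count by 9): {count=-8, total=12}
  after event 4 (t=23: SET max = 34): {count=-8, max=34, total=12}
  after event 5 (t=30: INC max by 3): {count=-8, max=37, total=12}

Answer: {count=-8, max=37, total=12}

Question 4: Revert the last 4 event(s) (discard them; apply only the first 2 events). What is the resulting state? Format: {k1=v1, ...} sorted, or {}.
Keep first 2 events (discard last 4):
  after event 1 (t=8: INC total by 12): {total=12}
  after event 2 (t=9: INC count by 1): {count=1, total=12}

Answer: {count=1, total=12}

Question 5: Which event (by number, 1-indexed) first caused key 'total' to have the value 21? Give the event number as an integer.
Looking for first event where total becomes 21:
  event 1: total = 12
  event 2: total = 12
  event 3: total = 12
  event 4: total = 12
  event 5: total = 12
  event 6: total 12 -> 21  <-- first match

Answer: 6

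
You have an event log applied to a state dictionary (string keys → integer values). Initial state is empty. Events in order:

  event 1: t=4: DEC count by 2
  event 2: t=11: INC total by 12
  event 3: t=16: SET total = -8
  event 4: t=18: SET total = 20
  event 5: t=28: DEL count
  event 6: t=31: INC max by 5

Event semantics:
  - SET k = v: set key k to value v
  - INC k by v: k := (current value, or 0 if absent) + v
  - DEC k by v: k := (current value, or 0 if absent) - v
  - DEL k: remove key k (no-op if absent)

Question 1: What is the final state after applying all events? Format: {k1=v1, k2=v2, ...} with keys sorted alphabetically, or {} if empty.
Answer: {max=5, total=20}

Derivation:
  after event 1 (t=4: DEC count by 2): {count=-2}
  after event 2 (t=11: INC total by 12): {count=-2, total=12}
  after event 3 (t=16: SET total = -8): {count=-2, total=-8}
  after event 4 (t=18: SET total = 20): {count=-2, total=20}
  after event 5 (t=28: DEL count): {total=20}
  after event 6 (t=31: INC max by 5): {max=5, total=20}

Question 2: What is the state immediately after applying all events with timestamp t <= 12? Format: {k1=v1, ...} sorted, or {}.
Answer: {count=-2, total=12}

Derivation:
Apply events with t <= 12 (2 events):
  after event 1 (t=4: DEC count by 2): {count=-2}
  after event 2 (t=11: INC total by 12): {count=-2, total=12}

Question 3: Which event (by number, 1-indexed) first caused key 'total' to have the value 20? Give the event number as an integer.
Answer: 4

Derivation:
Looking for first event where total becomes 20:
  event 2: total = 12
  event 3: total = -8
  event 4: total -8 -> 20  <-- first match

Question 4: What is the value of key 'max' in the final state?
Track key 'max' through all 6 events:
  event 1 (t=4: DEC count by 2): max unchanged
  event 2 (t=11: INC total by 12): max unchanged
  event 3 (t=16: SET total = -8): max unchanged
  event 4 (t=18: SET total = 20): max unchanged
  event 5 (t=28: DEL count): max unchanged
  event 6 (t=31: INC max by 5): max (absent) -> 5
Final: max = 5

Answer: 5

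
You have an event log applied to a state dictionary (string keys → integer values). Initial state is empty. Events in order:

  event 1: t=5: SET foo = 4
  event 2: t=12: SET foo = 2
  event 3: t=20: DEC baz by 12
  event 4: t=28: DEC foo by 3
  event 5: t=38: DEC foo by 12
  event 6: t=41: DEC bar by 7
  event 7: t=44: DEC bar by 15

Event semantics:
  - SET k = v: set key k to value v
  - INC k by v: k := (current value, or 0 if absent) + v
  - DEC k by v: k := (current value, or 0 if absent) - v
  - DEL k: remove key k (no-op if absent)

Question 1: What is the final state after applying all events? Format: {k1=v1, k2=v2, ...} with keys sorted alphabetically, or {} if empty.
  after event 1 (t=5: SET foo = 4): {foo=4}
  after event 2 (t=12: SET foo = 2): {foo=2}
  after event 3 (t=20: DEC baz by 12): {baz=-12, foo=2}
  after event 4 (t=28: DEC foo by 3): {baz=-12, foo=-1}
  after event 5 (t=38: DEC foo by 12): {baz=-12, foo=-13}
  after event 6 (t=41: DEC bar by 7): {bar=-7, baz=-12, foo=-13}
  after event 7 (t=44: DEC bar by 15): {bar=-22, baz=-12, foo=-13}

Answer: {bar=-22, baz=-12, foo=-13}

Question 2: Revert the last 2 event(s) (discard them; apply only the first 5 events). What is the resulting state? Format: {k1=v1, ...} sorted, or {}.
Keep first 5 events (discard last 2):
  after event 1 (t=5: SET foo = 4): {foo=4}
  after event 2 (t=12: SET foo = 2): {foo=2}
  after event 3 (t=20: DEC baz by 12): {baz=-12, foo=2}
  after event 4 (t=28: DEC foo by 3): {baz=-12, foo=-1}
  after event 5 (t=38: DEC foo by 12): {baz=-12, foo=-13}

Answer: {baz=-12, foo=-13}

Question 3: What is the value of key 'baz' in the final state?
Track key 'baz' through all 7 events:
  event 1 (t=5: SET foo = 4): baz unchanged
  event 2 (t=12: SET foo = 2): baz unchanged
  event 3 (t=20: DEC baz by 12): baz (absent) -> -12
  event 4 (t=28: DEC foo by 3): baz unchanged
  event 5 (t=38: DEC foo by 12): baz unchanged
  event 6 (t=41: DEC bar by 7): baz unchanged
  event 7 (t=44: DEC bar by 15): baz unchanged
Final: baz = -12

Answer: -12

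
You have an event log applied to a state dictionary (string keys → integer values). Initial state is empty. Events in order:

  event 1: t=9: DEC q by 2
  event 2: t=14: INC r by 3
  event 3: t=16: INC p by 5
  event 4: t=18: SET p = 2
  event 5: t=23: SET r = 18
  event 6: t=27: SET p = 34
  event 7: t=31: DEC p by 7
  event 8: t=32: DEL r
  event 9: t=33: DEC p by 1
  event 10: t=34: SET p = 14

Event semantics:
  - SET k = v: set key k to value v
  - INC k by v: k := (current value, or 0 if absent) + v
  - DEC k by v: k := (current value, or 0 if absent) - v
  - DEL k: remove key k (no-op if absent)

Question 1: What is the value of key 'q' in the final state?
Answer: -2

Derivation:
Track key 'q' through all 10 events:
  event 1 (t=9: DEC q by 2): q (absent) -> -2
  event 2 (t=14: INC r by 3): q unchanged
  event 3 (t=16: INC p by 5): q unchanged
  event 4 (t=18: SET p = 2): q unchanged
  event 5 (t=23: SET r = 18): q unchanged
  event 6 (t=27: SET p = 34): q unchanged
  event 7 (t=31: DEC p by 7): q unchanged
  event 8 (t=32: DEL r): q unchanged
  event 9 (t=33: DEC p by 1): q unchanged
  event 10 (t=34: SET p = 14): q unchanged
Final: q = -2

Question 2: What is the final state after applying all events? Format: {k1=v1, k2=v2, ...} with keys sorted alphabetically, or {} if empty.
Answer: {p=14, q=-2}

Derivation:
  after event 1 (t=9: DEC q by 2): {q=-2}
  after event 2 (t=14: INC r by 3): {q=-2, r=3}
  after event 3 (t=16: INC p by 5): {p=5, q=-2, r=3}
  after event 4 (t=18: SET p = 2): {p=2, q=-2, r=3}
  after event 5 (t=23: SET r = 18): {p=2, q=-2, r=18}
  after event 6 (t=27: SET p = 34): {p=34, q=-2, r=18}
  after event 7 (t=31: DEC p by 7): {p=27, q=-2, r=18}
  after event 8 (t=32: DEL r): {p=27, q=-2}
  after event 9 (t=33: DEC p by 1): {p=26, q=-2}
  after event 10 (t=34: SET p = 14): {p=14, q=-2}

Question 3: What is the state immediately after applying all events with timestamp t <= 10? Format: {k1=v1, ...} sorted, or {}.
Apply events with t <= 10 (1 events):
  after event 1 (t=9: DEC q by 2): {q=-2}

Answer: {q=-2}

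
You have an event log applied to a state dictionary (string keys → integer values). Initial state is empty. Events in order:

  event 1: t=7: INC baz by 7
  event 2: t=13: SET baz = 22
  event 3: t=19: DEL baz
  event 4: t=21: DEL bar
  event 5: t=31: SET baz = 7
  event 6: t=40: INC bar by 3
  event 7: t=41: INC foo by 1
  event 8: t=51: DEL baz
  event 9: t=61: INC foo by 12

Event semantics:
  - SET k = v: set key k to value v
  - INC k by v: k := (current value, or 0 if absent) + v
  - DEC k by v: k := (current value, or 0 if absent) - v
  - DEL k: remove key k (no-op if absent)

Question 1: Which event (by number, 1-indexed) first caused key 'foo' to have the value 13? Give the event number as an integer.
Answer: 9

Derivation:
Looking for first event where foo becomes 13:
  event 7: foo = 1
  event 8: foo = 1
  event 9: foo 1 -> 13  <-- first match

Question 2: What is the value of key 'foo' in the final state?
Track key 'foo' through all 9 events:
  event 1 (t=7: INC baz by 7): foo unchanged
  event 2 (t=13: SET baz = 22): foo unchanged
  event 3 (t=19: DEL baz): foo unchanged
  event 4 (t=21: DEL bar): foo unchanged
  event 5 (t=31: SET baz = 7): foo unchanged
  event 6 (t=40: INC bar by 3): foo unchanged
  event 7 (t=41: INC foo by 1): foo (absent) -> 1
  event 8 (t=51: DEL baz): foo unchanged
  event 9 (t=61: INC foo by 12): foo 1 -> 13
Final: foo = 13

Answer: 13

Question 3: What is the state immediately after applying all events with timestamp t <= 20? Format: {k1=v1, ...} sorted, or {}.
Apply events with t <= 20 (3 events):
  after event 1 (t=7: INC baz by 7): {baz=7}
  after event 2 (t=13: SET baz = 22): {baz=22}
  after event 3 (t=19: DEL baz): {}

Answer: {}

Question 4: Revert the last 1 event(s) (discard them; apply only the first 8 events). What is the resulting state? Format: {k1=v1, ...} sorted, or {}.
Answer: {bar=3, foo=1}

Derivation:
Keep first 8 events (discard last 1):
  after event 1 (t=7: INC baz by 7): {baz=7}
  after event 2 (t=13: SET baz = 22): {baz=22}
  after event 3 (t=19: DEL baz): {}
  after event 4 (t=21: DEL bar): {}
  after event 5 (t=31: SET baz = 7): {baz=7}
  after event 6 (t=40: INC bar by 3): {bar=3, baz=7}
  after event 7 (t=41: INC foo by 1): {bar=3, baz=7, foo=1}
  after event 8 (t=51: DEL baz): {bar=3, foo=1}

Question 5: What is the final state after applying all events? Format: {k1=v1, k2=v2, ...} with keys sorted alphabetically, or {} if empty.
  after event 1 (t=7: INC baz by 7): {baz=7}
  after event 2 (t=13: SET baz = 22): {baz=22}
  after event 3 (t=19: DEL baz): {}
  after event 4 (t=21: DEL bar): {}
  after event 5 (t=31: SET baz = 7): {baz=7}
  after event 6 (t=40: INC bar by 3): {bar=3, baz=7}
  after event 7 (t=41: INC foo by 1): {bar=3, baz=7, foo=1}
  after event 8 (t=51: DEL baz): {bar=3, foo=1}
  after event 9 (t=61: INC foo by 12): {bar=3, foo=13}

Answer: {bar=3, foo=13}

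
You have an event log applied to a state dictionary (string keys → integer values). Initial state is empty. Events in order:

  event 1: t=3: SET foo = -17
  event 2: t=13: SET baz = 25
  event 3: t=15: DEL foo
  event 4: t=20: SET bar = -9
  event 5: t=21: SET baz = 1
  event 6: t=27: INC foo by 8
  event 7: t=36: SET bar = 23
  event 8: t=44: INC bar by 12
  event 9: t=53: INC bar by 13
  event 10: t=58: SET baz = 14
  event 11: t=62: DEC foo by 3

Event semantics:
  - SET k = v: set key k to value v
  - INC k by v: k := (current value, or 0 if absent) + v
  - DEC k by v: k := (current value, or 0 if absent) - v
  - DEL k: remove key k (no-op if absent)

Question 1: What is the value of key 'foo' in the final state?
Answer: 5

Derivation:
Track key 'foo' through all 11 events:
  event 1 (t=3: SET foo = -17): foo (absent) -> -17
  event 2 (t=13: SET baz = 25): foo unchanged
  event 3 (t=15: DEL foo): foo -17 -> (absent)
  event 4 (t=20: SET bar = -9): foo unchanged
  event 5 (t=21: SET baz = 1): foo unchanged
  event 6 (t=27: INC foo by 8): foo (absent) -> 8
  event 7 (t=36: SET bar = 23): foo unchanged
  event 8 (t=44: INC bar by 12): foo unchanged
  event 9 (t=53: INC bar by 13): foo unchanged
  event 10 (t=58: SET baz = 14): foo unchanged
  event 11 (t=62: DEC foo by 3): foo 8 -> 5
Final: foo = 5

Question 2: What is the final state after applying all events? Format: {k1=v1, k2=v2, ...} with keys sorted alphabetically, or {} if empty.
Answer: {bar=48, baz=14, foo=5}

Derivation:
  after event 1 (t=3: SET foo = -17): {foo=-17}
  after event 2 (t=13: SET baz = 25): {baz=25, foo=-17}
  after event 3 (t=15: DEL foo): {baz=25}
  after event 4 (t=20: SET bar = -9): {bar=-9, baz=25}
  after event 5 (t=21: SET baz = 1): {bar=-9, baz=1}
  after event 6 (t=27: INC foo by 8): {bar=-9, baz=1, foo=8}
  after event 7 (t=36: SET bar = 23): {bar=23, baz=1, foo=8}
  after event 8 (t=44: INC bar by 12): {bar=35, baz=1, foo=8}
  after event 9 (t=53: INC bar by 13): {bar=48, baz=1, foo=8}
  after event 10 (t=58: SET baz = 14): {bar=48, baz=14, foo=8}
  after event 11 (t=62: DEC foo by 3): {bar=48, baz=14, foo=5}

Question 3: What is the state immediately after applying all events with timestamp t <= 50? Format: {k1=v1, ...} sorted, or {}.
Answer: {bar=35, baz=1, foo=8}

Derivation:
Apply events with t <= 50 (8 events):
  after event 1 (t=3: SET foo = -17): {foo=-17}
  after event 2 (t=13: SET baz = 25): {baz=25, foo=-17}
  after event 3 (t=15: DEL foo): {baz=25}
  after event 4 (t=20: SET bar = -9): {bar=-9, baz=25}
  after event 5 (t=21: SET baz = 1): {bar=-9, baz=1}
  after event 6 (t=27: INC foo by 8): {bar=-9, baz=1, foo=8}
  after event 7 (t=36: SET bar = 23): {bar=23, baz=1, foo=8}
  after event 8 (t=44: INC bar by 12): {bar=35, baz=1, foo=8}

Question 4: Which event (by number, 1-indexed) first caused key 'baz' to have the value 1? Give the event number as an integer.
Answer: 5

Derivation:
Looking for first event where baz becomes 1:
  event 2: baz = 25
  event 3: baz = 25
  event 4: baz = 25
  event 5: baz 25 -> 1  <-- first match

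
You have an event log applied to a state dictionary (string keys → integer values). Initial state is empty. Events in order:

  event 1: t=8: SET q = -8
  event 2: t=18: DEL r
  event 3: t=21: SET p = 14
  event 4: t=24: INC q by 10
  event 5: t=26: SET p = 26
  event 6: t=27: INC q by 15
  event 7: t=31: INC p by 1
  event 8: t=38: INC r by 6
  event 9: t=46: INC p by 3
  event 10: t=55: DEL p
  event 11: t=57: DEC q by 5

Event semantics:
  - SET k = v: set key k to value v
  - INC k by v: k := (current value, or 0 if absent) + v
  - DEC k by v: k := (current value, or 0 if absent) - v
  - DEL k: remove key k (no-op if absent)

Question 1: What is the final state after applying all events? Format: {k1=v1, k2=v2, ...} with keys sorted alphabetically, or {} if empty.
  after event 1 (t=8: SET q = -8): {q=-8}
  after event 2 (t=18: DEL r): {q=-8}
  after event 3 (t=21: SET p = 14): {p=14, q=-8}
  after event 4 (t=24: INC q by 10): {p=14, q=2}
  after event 5 (t=26: SET p = 26): {p=26, q=2}
  after event 6 (t=27: INC q by 15): {p=26, q=17}
  after event 7 (t=31: INC p by 1): {p=27, q=17}
  after event 8 (t=38: INC r by 6): {p=27, q=17, r=6}
  after event 9 (t=46: INC p by 3): {p=30, q=17, r=6}
  after event 10 (t=55: DEL p): {q=17, r=6}
  after event 11 (t=57: DEC q by 5): {q=12, r=6}

Answer: {q=12, r=6}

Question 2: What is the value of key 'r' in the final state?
Answer: 6

Derivation:
Track key 'r' through all 11 events:
  event 1 (t=8: SET q = -8): r unchanged
  event 2 (t=18: DEL r): r (absent) -> (absent)
  event 3 (t=21: SET p = 14): r unchanged
  event 4 (t=24: INC q by 10): r unchanged
  event 5 (t=26: SET p = 26): r unchanged
  event 6 (t=27: INC q by 15): r unchanged
  event 7 (t=31: INC p by 1): r unchanged
  event 8 (t=38: INC r by 6): r (absent) -> 6
  event 9 (t=46: INC p by 3): r unchanged
  event 10 (t=55: DEL p): r unchanged
  event 11 (t=57: DEC q by 5): r unchanged
Final: r = 6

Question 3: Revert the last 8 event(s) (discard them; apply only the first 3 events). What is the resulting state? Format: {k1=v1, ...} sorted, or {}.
Answer: {p=14, q=-8}

Derivation:
Keep first 3 events (discard last 8):
  after event 1 (t=8: SET q = -8): {q=-8}
  after event 2 (t=18: DEL r): {q=-8}
  after event 3 (t=21: SET p = 14): {p=14, q=-8}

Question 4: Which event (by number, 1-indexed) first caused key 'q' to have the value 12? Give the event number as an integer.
Answer: 11

Derivation:
Looking for first event where q becomes 12:
  event 1: q = -8
  event 2: q = -8
  event 3: q = -8
  event 4: q = 2
  event 5: q = 2
  event 6: q = 17
  event 7: q = 17
  event 8: q = 17
  event 9: q = 17
  event 10: q = 17
  event 11: q 17 -> 12  <-- first match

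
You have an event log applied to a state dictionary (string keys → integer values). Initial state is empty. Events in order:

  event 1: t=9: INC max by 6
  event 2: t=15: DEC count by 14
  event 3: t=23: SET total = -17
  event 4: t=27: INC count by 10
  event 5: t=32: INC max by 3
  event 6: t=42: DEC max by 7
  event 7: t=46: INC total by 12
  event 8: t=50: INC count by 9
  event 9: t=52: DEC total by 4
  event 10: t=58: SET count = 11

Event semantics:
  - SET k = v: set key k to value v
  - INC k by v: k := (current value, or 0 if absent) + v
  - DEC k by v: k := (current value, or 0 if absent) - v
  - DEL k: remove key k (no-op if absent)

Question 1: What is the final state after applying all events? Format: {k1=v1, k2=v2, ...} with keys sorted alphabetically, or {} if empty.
  after event 1 (t=9: INC max by 6): {max=6}
  after event 2 (t=15: DEC count by 14): {count=-14, max=6}
  after event 3 (t=23: SET total = -17): {count=-14, max=6, total=-17}
  after event 4 (t=27: INC count by 10): {count=-4, max=6, total=-17}
  after event 5 (t=32: INC max by 3): {count=-4, max=9, total=-17}
  after event 6 (t=42: DEC max by 7): {count=-4, max=2, total=-17}
  after event 7 (t=46: INC total by 12): {count=-4, max=2, total=-5}
  after event 8 (t=50: INC count by 9): {count=5, max=2, total=-5}
  after event 9 (t=52: DEC total by 4): {count=5, max=2, total=-9}
  after event 10 (t=58: SET count = 11): {count=11, max=2, total=-9}

Answer: {count=11, max=2, total=-9}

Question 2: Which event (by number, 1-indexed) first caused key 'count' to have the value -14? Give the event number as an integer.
Answer: 2

Derivation:
Looking for first event where count becomes -14:
  event 2: count (absent) -> -14  <-- first match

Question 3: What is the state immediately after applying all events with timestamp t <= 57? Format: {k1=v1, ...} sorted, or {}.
Answer: {count=5, max=2, total=-9}

Derivation:
Apply events with t <= 57 (9 events):
  after event 1 (t=9: INC max by 6): {max=6}
  after event 2 (t=15: DEC count by 14): {count=-14, max=6}
  after event 3 (t=23: SET total = -17): {count=-14, max=6, total=-17}
  after event 4 (t=27: INC count by 10): {count=-4, max=6, total=-17}
  after event 5 (t=32: INC max by 3): {count=-4, max=9, total=-17}
  after event 6 (t=42: DEC max by 7): {count=-4, max=2, total=-17}
  after event 7 (t=46: INC total by 12): {count=-4, max=2, total=-5}
  after event 8 (t=50: INC count by 9): {count=5, max=2, total=-5}
  after event 9 (t=52: DEC total by 4): {count=5, max=2, total=-9}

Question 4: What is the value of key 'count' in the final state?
Track key 'count' through all 10 events:
  event 1 (t=9: INC max by 6): count unchanged
  event 2 (t=15: DEC count by 14): count (absent) -> -14
  event 3 (t=23: SET total = -17): count unchanged
  event 4 (t=27: INC count by 10): count -14 -> -4
  event 5 (t=32: INC max by 3): count unchanged
  event 6 (t=42: DEC max by 7): count unchanged
  event 7 (t=46: INC total by 12): count unchanged
  event 8 (t=50: INC count by 9): count -4 -> 5
  event 9 (t=52: DEC total by 4): count unchanged
  event 10 (t=58: SET count = 11): count 5 -> 11
Final: count = 11

Answer: 11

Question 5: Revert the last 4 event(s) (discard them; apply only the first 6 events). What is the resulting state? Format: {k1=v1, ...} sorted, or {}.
Answer: {count=-4, max=2, total=-17}

Derivation:
Keep first 6 events (discard last 4):
  after event 1 (t=9: INC max by 6): {max=6}
  after event 2 (t=15: DEC count by 14): {count=-14, max=6}
  after event 3 (t=23: SET total = -17): {count=-14, max=6, total=-17}
  after event 4 (t=27: INC count by 10): {count=-4, max=6, total=-17}
  after event 5 (t=32: INC max by 3): {count=-4, max=9, total=-17}
  after event 6 (t=42: DEC max by 7): {count=-4, max=2, total=-17}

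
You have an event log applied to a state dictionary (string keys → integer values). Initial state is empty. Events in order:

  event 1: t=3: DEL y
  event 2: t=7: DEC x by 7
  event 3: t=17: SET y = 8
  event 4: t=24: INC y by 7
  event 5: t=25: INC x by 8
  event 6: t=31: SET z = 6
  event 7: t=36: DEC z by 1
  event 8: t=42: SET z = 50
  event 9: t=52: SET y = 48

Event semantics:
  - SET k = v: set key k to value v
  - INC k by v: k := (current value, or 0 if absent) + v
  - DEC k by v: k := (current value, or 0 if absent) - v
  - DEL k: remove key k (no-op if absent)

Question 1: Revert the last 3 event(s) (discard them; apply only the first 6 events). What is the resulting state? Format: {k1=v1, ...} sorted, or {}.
Keep first 6 events (discard last 3):
  after event 1 (t=3: DEL y): {}
  after event 2 (t=7: DEC x by 7): {x=-7}
  after event 3 (t=17: SET y = 8): {x=-7, y=8}
  after event 4 (t=24: INC y by 7): {x=-7, y=15}
  after event 5 (t=25: INC x by 8): {x=1, y=15}
  after event 6 (t=31: SET z = 6): {x=1, y=15, z=6}

Answer: {x=1, y=15, z=6}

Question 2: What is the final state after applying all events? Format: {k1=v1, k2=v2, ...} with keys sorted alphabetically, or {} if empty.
  after event 1 (t=3: DEL y): {}
  after event 2 (t=7: DEC x by 7): {x=-7}
  after event 3 (t=17: SET y = 8): {x=-7, y=8}
  after event 4 (t=24: INC y by 7): {x=-7, y=15}
  after event 5 (t=25: INC x by 8): {x=1, y=15}
  after event 6 (t=31: SET z = 6): {x=1, y=15, z=6}
  after event 7 (t=36: DEC z by 1): {x=1, y=15, z=5}
  after event 8 (t=42: SET z = 50): {x=1, y=15, z=50}
  after event 9 (t=52: SET y = 48): {x=1, y=48, z=50}

Answer: {x=1, y=48, z=50}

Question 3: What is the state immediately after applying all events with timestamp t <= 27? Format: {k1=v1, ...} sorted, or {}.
Answer: {x=1, y=15}

Derivation:
Apply events with t <= 27 (5 events):
  after event 1 (t=3: DEL y): {}
  after event 2 (t=7: DEC x by 7): {x=-7}
  after event 3 (t=17: SET y = 8): {x=-7, y=8}
  after event 4 (t=24: INC y by 7): {x=-7, y=15}
  after event 5 (t=25: INC x by 8): {x=1, y=15}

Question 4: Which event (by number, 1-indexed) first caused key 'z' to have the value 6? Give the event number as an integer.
Looking for first event where z becomes 6:
  event 6: z (absent) -> 6  <-- first match

Answer: 6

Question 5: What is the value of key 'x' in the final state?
Answer: 1

Derivation:
Track key 'x' through all 9 events:
  event 1 (t=3: DEL y): x unchanged
  event 2 (t=7: DEC x by 7): x (absent) -> -7
  event 3 (t=17: SET y = 8): x unchanged
  event 4 (t=24: INC y by 7): x unchanged
  event 5 (t=25: INC x by 8): x -7 -> 1
  event 6 (t=31: SET z = 6): x unchanged
  event 7 (t=36: DEC z by 1): x unchanged
  event 8 (t=42: SET z = 50): x unchanged
  event 9 (t=52: SET y = 48): x unchanged
Final: x = 1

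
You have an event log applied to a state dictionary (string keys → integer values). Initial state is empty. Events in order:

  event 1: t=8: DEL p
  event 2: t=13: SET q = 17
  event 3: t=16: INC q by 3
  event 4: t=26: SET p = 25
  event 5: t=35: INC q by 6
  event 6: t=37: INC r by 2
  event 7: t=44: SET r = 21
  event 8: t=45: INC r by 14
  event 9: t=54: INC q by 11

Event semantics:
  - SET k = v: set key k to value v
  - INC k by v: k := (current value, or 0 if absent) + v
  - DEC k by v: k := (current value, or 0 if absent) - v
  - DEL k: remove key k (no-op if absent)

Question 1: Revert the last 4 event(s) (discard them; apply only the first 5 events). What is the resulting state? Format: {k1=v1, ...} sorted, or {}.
Answer: {p=25, q=26}

Derivation:
Keep first 5 events (discard last 4):
  after event 1 (t=8: DEL p): {}
  after event 2 (t=13: SET q = 17): {q=17}
  after event 3 (t=16: INC q by 3): {q=20}
  after event 4 (t=26: SET p = 25): {p=25, q=20}
  after event 5 (t=35: INC q by 6): {p=25, q=26}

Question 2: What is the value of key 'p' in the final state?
Answer: 25

Derivation:
Track key 'p' through all 9 events:
  event 1 (t=8: DEL p): p (absent) -> (absent)
  event 2 (t=13: SET q = 17): p unchanged
  event 3 (t=16: INC q by 3): p unchanged
  event 4 (t=26: SET p = 25): p (absent) -> 25
  event 5 (t=35: INC q by 6): p unchanged
  event 6 (t=37: INC r by 2): p unchanged
  event 7 (t=44: SET r = 21): p unchanged
  event 8 (t=45: INC r by 14): p unchanged
  event 9 (t=54: INC q by 11): p unchanged
Final: p = 25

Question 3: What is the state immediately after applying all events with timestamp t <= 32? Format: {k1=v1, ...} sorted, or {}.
Answer: {p=25, q=20}

Derivation:
Apply events with t <= 32 (4 events):
  after event 1 (t=8: DEL p): {}
  after event 2 (t=13: SET q = 17): {q=17}
  after event 3 (t=16: INC q by 3): {q=20}
  after event 4 (t=26: SET p = 25): {p=25, q=20}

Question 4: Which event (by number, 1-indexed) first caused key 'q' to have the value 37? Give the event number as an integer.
Looking for first event where q becomes 37:
  event 2: q = 17
  event 3: q = 20
  event 4: q = 20
  event 5: q = 26
  event 6: q = 26
  event 7: q = 26
  event 8: q = 26
  event 9: q 26 -> 37  <-- first match

Answer: 9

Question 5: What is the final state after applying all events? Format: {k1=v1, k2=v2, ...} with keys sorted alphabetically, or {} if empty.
  after event 1 (t=8: DEL p): {}
  after event 2 (t=13: SET q = 17): {q=17}
  after event 3 (t=16: INC q by 3): {q=20}
  after event 4 (t=26: SET p = 25): {p=25, q=20}
  after event 5 (t=35: INC q by 6): {p=25, q=26}
  after event 6 (t=37: INC r by 2): {p=25, q=26, r=2}
  after event 7 (t=44: SET r = 21): {p=25, q=26, r=21}
  after event 8 (t=45: INC r by 14): {p=25, q=26, r=35}
  after event 9 (t=54: INC q by 11): {p=25, q=37, r=35}

Answer: {p=25, q=37, r=35}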